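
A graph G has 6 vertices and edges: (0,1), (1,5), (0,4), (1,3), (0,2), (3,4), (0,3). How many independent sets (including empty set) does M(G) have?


An independent set in a graphic matroid is an acyclic edge subset.
G has 6 vertices and 7 edges.
Enumerate all 2^7 = 128 subsets, checking for acyclicity.
Total independent sets = 96.

96


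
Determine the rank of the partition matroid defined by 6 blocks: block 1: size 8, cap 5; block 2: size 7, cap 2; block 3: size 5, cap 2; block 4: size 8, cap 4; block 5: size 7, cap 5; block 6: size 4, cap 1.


Rank of a partition matroid = sum of min(|Si|, ci) for each block.
= min(8,5) + min(7,2) + min(5,2) + min(8,4) + min(7,5) + min(4,1)
= 5 + 2 + 2 + 4 + 5 + 1
= 19.

19


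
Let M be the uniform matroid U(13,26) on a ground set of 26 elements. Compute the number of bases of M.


Bases of U(13,26) are all 13-element subsets of the 26-element ground set.
Number of bases = C(26,13).
(26 choose 13) = 10400600.

10400600


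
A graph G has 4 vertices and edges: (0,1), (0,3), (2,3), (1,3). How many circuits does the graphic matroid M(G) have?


A circuit in a graphic matroid = edge set of a simple cycle.
G has 4 vertices and 4 edges.
Enumerating all minimal edge subsets forming cycles...
Total circuits found: 1.

1


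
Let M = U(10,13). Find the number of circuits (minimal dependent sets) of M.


In U(10,13), circuits are the (11)-element subsets.
Any set of 11 elements is dependent, and removing any one element gives
an independent set of size 10, so it is a minimal dependent set.
Number of circuits = (13 choose 11) = 78.

78


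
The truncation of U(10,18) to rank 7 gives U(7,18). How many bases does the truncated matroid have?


Truncating U(10,18) to rank 7 gives U(7,18).
Bases of U(7,18) are all 7-element subsets of 18 elements.
Number of bases = (18 choose 7) = 31824.

31824


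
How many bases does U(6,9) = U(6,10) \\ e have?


Deleting e from U(6,10) gives U(6,9) since n > r.
Bases of U(6,9) = C(9,6) = 9! / (6! * 3!) = 84.

84


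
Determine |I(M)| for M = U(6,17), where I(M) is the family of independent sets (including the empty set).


Independent sets of U(6,17) are all subsets of size <= 6.
Count = (17 choose 0) + (17 choose 1) + (17 choose 2) + (17 choose 3) + (17 choose 4) + (17 choose 5) + (17 choose 6)
     = 1 + 17 + 136 + 680 + 2380 + 6188 + 12376
     = 21778.

21778


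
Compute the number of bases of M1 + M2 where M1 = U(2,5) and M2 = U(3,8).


Bases of a direct sum M1 + M2: |B| = |B(M1)| * |B(M2)|.
|B(U(2,5))| = C(5,2) = 10.
|B(U(3,8))| = C(8,3) = 56.
Total bases = 10 * 56 = 560.

560


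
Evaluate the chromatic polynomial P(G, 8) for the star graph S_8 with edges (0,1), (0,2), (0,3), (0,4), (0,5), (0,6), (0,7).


P(tree, k) = k * (k-1)^(7) for any tree on 8 vertices.
P(8) = 8 * 7^7 = 8 * 823543 = 6588344.

6588344


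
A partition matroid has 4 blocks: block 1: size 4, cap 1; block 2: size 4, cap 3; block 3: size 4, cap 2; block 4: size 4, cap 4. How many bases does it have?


A basis picks exactly ci elements from block i.
Number of bases = product of C(|Si|, ci).
= C(4,1) * C(4,3) * C(4,2) * C(4,4)
= 4 * 4 * 6 * 1
= 96.

96


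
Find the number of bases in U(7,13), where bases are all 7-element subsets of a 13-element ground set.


Bases of U(7,13) are all 7-element subsets of the 13-element ground set.
Number of bases = C(13,7).
C(13,7) = 13! / (7! * 6!) = 1716.

1716


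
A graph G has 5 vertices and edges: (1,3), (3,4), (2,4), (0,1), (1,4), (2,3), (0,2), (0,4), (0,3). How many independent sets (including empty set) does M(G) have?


An independent set in a graphic matroid is an acyclic edge subset.
G has 5 vertices and 9 edges.
Enumerate all 2^9 = 512 subsets, checking for acyclicity.
Total independent sets = 198.

198


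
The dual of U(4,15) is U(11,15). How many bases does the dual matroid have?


The dual of U(r,n) is U(n-r, n) = U(11,15).
Bases of U(11,15) are all (11)-element subsets.
|B(M*)| = C(15,11) = 1365.

1365


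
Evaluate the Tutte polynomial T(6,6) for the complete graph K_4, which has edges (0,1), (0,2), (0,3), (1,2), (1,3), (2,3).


T(K_4; x,y) = x^3 + 3x^2 + 4xy + 2x + y^3 + 3y^2 + 2y.
Substituting x=6, y=6:
= 216 + 108 + 144 + 12 + 216 + 108 + 12
= 816.

816


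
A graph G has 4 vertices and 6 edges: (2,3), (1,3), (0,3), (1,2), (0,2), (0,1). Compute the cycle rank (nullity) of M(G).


Cycle rank (nullity) = |E| - r(M) = |E| - (|V| - c).
|E| = 6, |V| = 4, c = 1.
Nullity = 6 - (4 - 1) = 6 - 3 = 3.

3


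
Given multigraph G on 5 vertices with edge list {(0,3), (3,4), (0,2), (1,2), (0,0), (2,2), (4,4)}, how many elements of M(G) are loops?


In a graphic matroid, a loop is a self-loop edge (u,u) with rank 0.
Examining all 7 edges for self-loops...
Self-loops found: (0,0), (2,2), (4,4)
Number of loops = 3.

3


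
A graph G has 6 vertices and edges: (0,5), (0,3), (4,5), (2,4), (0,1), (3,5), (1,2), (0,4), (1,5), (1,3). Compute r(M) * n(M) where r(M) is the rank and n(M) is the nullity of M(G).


r(M) = |V| - c = 6 - 1 = 5.
nullity = |E| - r(M) = 10 - 5 = 5.
Product = 5 * 5 = 25.

25


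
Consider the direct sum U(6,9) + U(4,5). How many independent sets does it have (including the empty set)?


For a direct sum, |I(M1+M2)| = |I(M1)| * |I(M2)|.
|I(U(6,9))| = sum C(9,k) for k=0..6 = 466.
|I(U(4,5))| = sum C(5,k) for k=0..4 = 31.
Total = 466 * 31 = 14446.

14446


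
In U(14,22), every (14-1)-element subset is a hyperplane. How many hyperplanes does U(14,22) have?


Hyperplanes of U(14,22) are flats of rank 13.
In a uniform matroid, these are exactly the (13)-element subsets.
Count = C(22,13) = 22! / (13! * 9!) = 497420.

497420


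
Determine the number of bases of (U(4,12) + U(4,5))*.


(M1+M2)* = M1* + M2*.
M1* = U(8,12), bases: C(12,8) = 495.
M2* = U(1,5), bases: C(5,1) = 5.
|B(M*)| = 495 * 5 = 2475.

2475


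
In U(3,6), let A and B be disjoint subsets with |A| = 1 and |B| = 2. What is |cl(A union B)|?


|A union B| = 1 + 2 = 3 (disjoint).
In U(3,6), cl(S) = S if |S| < 3, else cl(S) = E.
Since 3 >= 3, cl(A union B) = E.
|cl(A union B)| = 6.

6


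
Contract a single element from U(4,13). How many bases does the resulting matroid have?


Contracting e from U(4,13) gives U(3,12).
Bases of U(3,12) = C(12,3) = 12! / (3! * 9!) = 220.

220


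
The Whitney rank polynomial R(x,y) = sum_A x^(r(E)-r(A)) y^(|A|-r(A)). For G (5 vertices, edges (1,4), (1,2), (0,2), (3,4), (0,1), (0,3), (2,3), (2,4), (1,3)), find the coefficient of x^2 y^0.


R(x,y) = sum over A in 2^E of x^(r(E)-r(A)) * y^(|A|-r(A)).
G has 5 vertices, 9 edges. r(E) = 4.
Enumerate all 2^9 = 512 subsets.
Count subsets with r(E)-r(A)=2 and |A|-r(A)=0: 36.

36


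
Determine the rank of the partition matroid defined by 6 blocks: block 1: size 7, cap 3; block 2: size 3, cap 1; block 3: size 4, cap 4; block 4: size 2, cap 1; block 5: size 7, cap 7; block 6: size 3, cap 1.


Rank of a partition matroid = sum of min(|Si|, ci) for each block.
= min(7,3) + min(3,1) + min(4,4) + min(2,1) + min(7,7) + min(3,1)
= 3 + 1 + 4 + 1 + 7 + 1
= 17.

17


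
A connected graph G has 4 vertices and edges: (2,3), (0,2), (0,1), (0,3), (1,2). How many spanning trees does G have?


By Kirchhoff's matrix tree theorem, the number of spanning trees equals
the determinant of any cofactor of the Laplacian matrix L.
G has 4 vertices and 5 edges.
Computing the (3 x 3) cofactor determinant gives 8.

8


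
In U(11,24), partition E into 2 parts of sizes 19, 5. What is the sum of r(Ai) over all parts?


r(Ai) = min(|Ai|, 11) for each part.
Sum = min(19,11) + min(5,11)
    = 11 + 5
    = 16.

16


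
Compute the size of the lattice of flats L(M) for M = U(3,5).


Flats of U(3,5): every subset of size < 3 is a flat, plus E itself.
Count = (5 choose 0) + (5 choose 1) + (5 choose 2) + 1
     = 1 + 5 + 10 + 1
     = 17.

17


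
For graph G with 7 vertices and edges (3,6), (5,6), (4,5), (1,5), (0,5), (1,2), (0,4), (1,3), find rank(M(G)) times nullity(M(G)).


r(M) = |V| - c = 7 - 1 = 6.
nullity = |E| - r(M) = 8 - 6 = 2.
Product = 6 * 2 = 12.

12


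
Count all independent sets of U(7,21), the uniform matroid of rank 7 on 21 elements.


Independent sets of U(7,21) are all subsets of size <= 7.
Count = C(21,0) + C(21,1) + C(21,2) + C(21,3) + C(21,4) + C(21,5) + C(21,6) + C(21,7)
     = 1 + 21 + 210 + 1330 + 5985 + 20349 + 54264 + 116280
     = 198440.

198440


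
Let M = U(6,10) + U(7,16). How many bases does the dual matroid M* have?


(M1+M2)* = M1* + M2*.
M1* = U(4,10), bases: C(10,4) = 210.
M2* = U(9,16), bases: C(16,9) = 11440.
|B(M*)| = 210 * 11440 = 2402400.

2402400


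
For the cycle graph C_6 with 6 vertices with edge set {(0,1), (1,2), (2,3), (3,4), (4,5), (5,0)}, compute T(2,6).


T(C_6; x,y) = x + x^2 + ... + x^(5) + y.
T(2,6) = 2^1 + 2^2 + 2^3 + 2^4 + 2^5 + 6
= 2 + 4 + 8 + 16 + 32 + 6
= 68.

68


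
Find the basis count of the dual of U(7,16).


The dual of U(r,n) is U(n-r, n) = U(9,16).
Bases of U(9,16) are all (9)-element subsets.
|B(M*)| = C(16,9) = 16! / (9! * 7!) = 11440.

11440


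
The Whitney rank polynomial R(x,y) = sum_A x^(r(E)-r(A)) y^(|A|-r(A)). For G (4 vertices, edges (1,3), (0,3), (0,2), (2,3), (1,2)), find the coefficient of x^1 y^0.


R(x,y) = sum over A in 2^E of x^(r(E)-r(A)) * y^(|A|-r(A)).
G has 4 vertices, 5 edges. r(E) = 3.
Enumerate all 2^5 = 32 subsets.
Count subsets with r(E)-r(A)=1 and |A|-r(A)=0: 10.

10


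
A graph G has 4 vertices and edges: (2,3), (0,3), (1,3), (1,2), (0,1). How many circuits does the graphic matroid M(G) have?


A circuit in a graphic matroid = edge set of a simple cycle.
G has 4 vertices and 5 edges.
Enumerating all minimal edge subsets forming cycles...
Total circuits found: 3.

3


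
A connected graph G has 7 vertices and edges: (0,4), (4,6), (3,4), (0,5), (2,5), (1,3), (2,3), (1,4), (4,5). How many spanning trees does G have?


By Kirchhoff's matrix tree theorem, the number of spanning trees equals
the determinant of any cofactor of the Laplacian matrix L.
G has 7 vertices and 9 edges.
Computing the (6 x 6) cofactor determinant gives 30.

30


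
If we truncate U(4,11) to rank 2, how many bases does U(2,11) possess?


Truncating U(4,11) to rank 2 gives U(2,11).
Bases of U(2,11) are all 2-element subsets of 11 elements.
Number of bases = (11 choose 2) = 55.

55


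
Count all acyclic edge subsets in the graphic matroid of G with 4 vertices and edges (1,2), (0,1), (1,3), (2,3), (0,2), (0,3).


An independent set in a graphic matroid is an acyclic edge subset.
G has 4 vertices and 6 edges.
Enumerate all 2^6 = 64 subsets, checking for acyclicity.
Total independent sets = 38.

38


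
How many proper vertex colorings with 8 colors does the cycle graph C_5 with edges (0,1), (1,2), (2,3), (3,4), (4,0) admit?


P(C_5, k) = (k-1)^5 + (-1)^5*(k-1).
P(8) = (7)^5 - 7
= 16807 - 7 = 16800.

16800


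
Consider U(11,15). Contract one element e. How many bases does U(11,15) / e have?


Contracting e from U(11,15) gives U(10,14).
Bases of U(10,14) = (14 choose 10) = 1001.

1001


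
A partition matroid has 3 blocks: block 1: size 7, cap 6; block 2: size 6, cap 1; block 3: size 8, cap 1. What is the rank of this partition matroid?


Rank of a partition matroid = sum of min(|Si|, ci) for each block.
= min(7,6) + min(6,1) + min(8,1)
= 6 + 1 + 1
= 8.

8


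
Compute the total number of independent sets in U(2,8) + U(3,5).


For a direct sum, |I(M1+M2)| = |I(M1)| * |I(M2)|.
|I(U(2,8))| = sum C(8,k) for k=0..2 = 37.
|I(U(3,5))| = sum C(5,k) for k=0..3 = 26.
Total = 37 * 26 = 962.

962


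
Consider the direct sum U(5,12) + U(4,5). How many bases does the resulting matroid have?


Bases of a direct sum M1 + M2: |B| = |B(M1)| * |B(M2)|.
|B(U(5,12))| = C(12,5) = 792.
|B(U(4,5))| = C(5,4) = 5.
Total bases = 792 * 5 = 3960.

3960


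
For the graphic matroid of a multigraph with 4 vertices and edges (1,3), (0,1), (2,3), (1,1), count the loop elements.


In a graphic matroid, a loop is a self-loop edge (u,u) with rank 0.
Examining all 4 edges for self-loops...
Self-loops found: (1,1)
Number of loops = 1.

1


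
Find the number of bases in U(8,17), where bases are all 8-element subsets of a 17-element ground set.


Bases of U(8,17) are all 8-element subsets of the 17-element ground set.
Number of bases = C(17,8).
C(17,8) = 17! / (8! * 9!) = 24310.

24310


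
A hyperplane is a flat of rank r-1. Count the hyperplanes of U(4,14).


Hyperplanes of U(4,14) are flats of rank 3.
In a uniform matroid, these are exactly the (3)-element subsets.
Count = C(14,3) = 14! / (3! * 11!) = 364.

364


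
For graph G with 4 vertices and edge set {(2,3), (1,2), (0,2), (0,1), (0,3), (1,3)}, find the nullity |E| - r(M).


Cycle rank (nullity) = |E| - r(M) = |E| - (|V| - c).
|E| = 6, |V| = 4, c = 1.
Nullity = 6 - (4 - 1) = 6 - 3 = 3.

3


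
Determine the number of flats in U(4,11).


Flats of U(4,11): every subset of size < 4 is a flat, plus E itself.
Count = (11 choose 0) + (11 choose 1) + (11 choose 2) + (11 choose 3) + 1
     = 1 + 11 + 55 + 165 + 1
     = 233.

233


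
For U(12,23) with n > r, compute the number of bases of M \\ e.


Deleting e from U(12,23) gives U(12,22) since n > r.
Bases of U(12,22) = C(22,12) = 22! / (12! * 10!) = 646646.

646646


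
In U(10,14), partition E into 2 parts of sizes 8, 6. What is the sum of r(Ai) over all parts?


r(Ai) = min(|Ai|, 10) for each part.
Sum = min(8,10) + min(6,10)
    = 8 + 6
    = 14.

14


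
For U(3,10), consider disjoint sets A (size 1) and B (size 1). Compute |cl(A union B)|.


|A union B| = 1 + 1 = 2 (disjoint).
In U(3,10), cl(S) = S if |S| < 3, else cl(S) = E.
Since 2 < 3, cl(A union B) = A union B.
|cl(A union B)| = 2.

2


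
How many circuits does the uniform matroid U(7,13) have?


In U(7,13), circuits are the (8)-element subsets.
Any set of 8 elements is dependent, and removing any one element gives
an independent set of size 7, so it is a minimal dependent set.
Number of circuits = (13 choose 8) = 1287.

1287


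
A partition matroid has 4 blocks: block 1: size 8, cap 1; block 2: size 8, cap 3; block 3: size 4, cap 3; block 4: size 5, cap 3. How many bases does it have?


A basis picks exactly ci elements from block i.
Number of bases = product of C(|Si|, ci).
= C(8,1) * C(8,3) * C(4,3) * C(5,3)
= 8 * 56 * 4 * 10
= 17920.

17920


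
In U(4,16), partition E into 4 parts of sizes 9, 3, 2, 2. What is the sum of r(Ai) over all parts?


r(Ai) = min(|Ai|, 4) for each part.
Sum = min(9,4) + min(3,4) + min(2,4) + min(2,4)
    = 4 + 3 + 2 + 2
    = 11.

11


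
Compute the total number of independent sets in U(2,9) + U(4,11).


For a direct sum, |I(M1+M2)| = |I(M1)| * |I(M2)|.
|I(U(2,9))| = sum C(9,k) for k=0..2 = 46.
|I(U(4,11))| = sum C(11,k) for k=0..4 = 562.
Total = 46 * 562 = 25852.

25852


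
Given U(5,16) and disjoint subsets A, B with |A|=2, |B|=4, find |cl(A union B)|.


|A union B| = 2 + 4 = 6 (disjoint).
In U(5,16), cl(S) = S if |S| < 5, else cl(S) = E.
Since 6 >= 5, cl(A union B) = E.
|cl(A union B)| = 16.

16


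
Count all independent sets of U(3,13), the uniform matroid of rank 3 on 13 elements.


Independent sets of U(3,13) are all subsets of size <= 3.
Count = C(13,0) + C(13,1) + C(13,2) + C(13,3)
     = 1 + 13 + 78 + 286
     = 378.

378


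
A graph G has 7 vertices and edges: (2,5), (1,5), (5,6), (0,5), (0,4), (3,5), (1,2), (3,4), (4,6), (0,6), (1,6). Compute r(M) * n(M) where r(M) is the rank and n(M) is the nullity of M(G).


r(M) = |V| - c = 7 - 1 = 6.
nullity = |E| - r(M) = 11 - 6 = 5.
Product = 6 * 5 = 30.

30


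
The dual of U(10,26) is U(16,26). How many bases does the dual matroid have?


The dual of U(r,n) is U(n-r, n) = U(16,26).
Bases of U(16,26) are all (16)-element subsets.
|B(M*)| = C(26,16) = 26! / (16! * 10!) = 5311735.

5311735


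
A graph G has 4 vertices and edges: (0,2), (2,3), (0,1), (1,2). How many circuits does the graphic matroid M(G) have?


A circuit in a graphic matroid = edge set of a simple cycle.
G has 4 vertices and 4 edges.
Enumerating all minimal edge subsets forming cycles...
Total circuits found: 1.

1


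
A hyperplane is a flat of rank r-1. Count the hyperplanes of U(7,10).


Hyperplanes of U(7,10) are flats of rank 6.
In a uniform matroid, these are exactly the (6)-element subsets.
Count = (10 choose 6) = 210.

210


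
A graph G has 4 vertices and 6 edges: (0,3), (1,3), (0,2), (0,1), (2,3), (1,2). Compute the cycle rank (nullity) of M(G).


Cycle rank (nullity) = |E| - r(M) = |E| - (|V| - c).
|E| = 6, |V| = 4, c = 1.
Nullity = 6 - (4 - 1) = 6 - 3 = 3.

3


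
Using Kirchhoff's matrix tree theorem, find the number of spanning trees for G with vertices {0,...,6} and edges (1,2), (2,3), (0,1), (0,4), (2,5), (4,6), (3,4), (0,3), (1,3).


By Kirchhoff's matrix tree theorem, the number of spanning trees equals
the determinant of any cofactor of the Laplacian matrix L.
G has 7 vertices and 9 edges.
Computing the (6 x 6) cofactor determinant gives 21.

21


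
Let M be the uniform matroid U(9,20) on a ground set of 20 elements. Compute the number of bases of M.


Bases of U(9,20) are all 9-element subsets of the 20-element ground set.
Number of bases = C(20,9).
(20 choose 9) = 167960.

167960


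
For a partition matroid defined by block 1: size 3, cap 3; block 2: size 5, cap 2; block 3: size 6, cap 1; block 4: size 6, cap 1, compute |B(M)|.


A basis picks exactly ci elements from block i.
Number of bases = product of C(|Si|, ci).
= C(3,3) * C(5,2) * C(6,1) * C(6,1)
= 1 * 10 * 6 * 6
= 360.

360


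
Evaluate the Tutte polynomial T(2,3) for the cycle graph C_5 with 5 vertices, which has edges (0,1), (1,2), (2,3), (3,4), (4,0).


T(C_5; x,y) = x + x^2 + ... + x^(4) + y.
T(2,3) = 2^1 + 2^2 + 2^3 + 2^4 + 3
= 2 + 4 + 8 + 16 + 3
= 33.

33


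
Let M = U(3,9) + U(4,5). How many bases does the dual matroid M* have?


(M1+M2)* = M1* + M2*.
M1* = U(6,9), bases: C(9,6) = 84.
M2* = U(1,5), bases: C(5,1) = 5.
|B(M*)| = 84 * 5 = 420.

420


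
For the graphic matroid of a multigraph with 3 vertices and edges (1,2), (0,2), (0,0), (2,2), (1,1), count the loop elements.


In a graphic matroid, a loop is a self-loop edge (u,u) with rank 0.
Examining all 5 edges for self-loops...
Self-loops found: (0,0), (2,2), (1,1)
Number of loops = 3.

3


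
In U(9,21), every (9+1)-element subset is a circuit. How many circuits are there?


In U(9,21), circuits are the (10)-element subsets.
Any set of 10 elements is dependent, and removing any one element gives
an independent set of size 9, so it is a minimal dependent set.
Number of circuits = (21 choose 10) = 352716.

352716


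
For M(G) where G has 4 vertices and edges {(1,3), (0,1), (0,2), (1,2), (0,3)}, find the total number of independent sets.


An independent set in a graphic matroid is an acyclic edge subset.
G has 4 vertices and 5 edges.
Enumerate all 2^5 = 32 subsets, checking for acyclicity.
Total independent sets = 24.

24


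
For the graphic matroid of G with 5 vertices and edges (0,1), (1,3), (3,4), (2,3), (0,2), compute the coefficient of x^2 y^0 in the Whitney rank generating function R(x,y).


R(x,y) = sum over A in 2^E of x^(r(E)-r(A)) * y^(|A|-r(A)).
G has 5 vertices, 5 edges. r(E) = 4.
Enumerate all 2^5 = 32 subsets.
Count subsets with r(E)-r(A)=2 and |A|-r(A)=0: 10.

10


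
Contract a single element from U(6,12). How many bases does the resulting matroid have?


Contracting e from U(6,12) gives U(5,11).
Bases of U(5,11) = C(11,5) = 11! / (5! * 6!) = 462.

462


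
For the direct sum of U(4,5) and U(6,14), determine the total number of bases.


Bases of a direct sum M1 + M2: |B| = |B(M1)| * |B(M2)|.
|B(U(4,5))| = C(5,4) = 5.
|B(U(6,14))| = C(14,6) = 3003.
Total bases = 5 * 3003 = 15015.

15015


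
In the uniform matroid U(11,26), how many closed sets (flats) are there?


Flats of U(11,26): every subset of size < 11 is a flat, plus E itself.
Count = (26 choose 0) + (26 choose 1) + (26 choose 2) + (26 choose 3) + (26 choose 4) + (26 choose 5) + (26 choose 6) + (26 choose 7) + (26 choose 8) + (26 choose 9) + (26 choose 10) + 1
     = 1 + 26 + 325 + 2600 + 14950 + 65780 + 230230 + 657800 + 1562275 + 3124550 + 5311735 + 1
     = 10970273.

10970273


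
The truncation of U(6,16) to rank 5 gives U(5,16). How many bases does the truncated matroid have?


Truncating U(6,16) to rank 5 gives U(5,16).
Bases of U(5,16) are all 5-element subsets of 16 elements.
Number of bases = (16 choose 5) = 4368.

4368


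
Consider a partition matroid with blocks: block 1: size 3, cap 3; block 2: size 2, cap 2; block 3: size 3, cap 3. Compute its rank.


Rank of a partition matroid = sum of min(|Si|, ci) for each block.
= min(3,3) + min(2,2) + min(3,3)
= 3 + 2 + 3
= 8.

8


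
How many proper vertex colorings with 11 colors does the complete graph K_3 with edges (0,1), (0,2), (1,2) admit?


P(K_3, k) = k(k-1)(k-2)...(k-2).
P(11) = (11) * (10) * (9) = 990.

990


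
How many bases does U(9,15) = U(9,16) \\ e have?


Deleting e from U(9,16) gives U(9,15) since n > r.
Bases of U(9,15) = C(15,9) = 5005.

5005


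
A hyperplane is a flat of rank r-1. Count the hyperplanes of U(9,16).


Hyperplanes of U(9,16) are flats of rank 8.
In a uniform matroid, these are exactly the (8)-element subsets.
Count = C(16,8) = 16! / (8! * 8!) = 12870.

12870


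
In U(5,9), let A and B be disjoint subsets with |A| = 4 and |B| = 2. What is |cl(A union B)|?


|A union B| = 4 + 2 = 6 (disjoint).
In U(5,9), cl(S) = S if |S| < 5, else cl(S) = E.
Since 6 >= 5, cl(A union B) = E.
|cl(A union B)| = 9.

9


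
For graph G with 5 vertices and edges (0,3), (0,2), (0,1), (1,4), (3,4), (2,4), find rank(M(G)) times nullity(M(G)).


r(M) = |V| - c = 5 - 1 = 4.
nullity = |E| - r(M) = 6 - 4 = 2.
Product = 4 * 2 = 8.

8


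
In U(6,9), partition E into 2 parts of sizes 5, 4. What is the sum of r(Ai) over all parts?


r(Ai) = min(|Ai|, 6) for each part.
Sum = min(5,6) + min(4,6)
    = 5 + 4
    = 9.

9


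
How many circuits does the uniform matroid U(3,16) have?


In U(3,16), circuits are the (4)-element subsets.
Any set of 4 elements is dependent, and removing any one element gives
an independent set of size 3, so it is a minimal dependent set.
Number of circuits = C(16,4) = (16 * 15 * 14 * 13) / (1 * 2 * 3 * 4) = 1820.

1820


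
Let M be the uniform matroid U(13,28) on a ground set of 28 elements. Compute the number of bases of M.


Bases of U(13,28) are all 13-element subsets of the 28-element ground set.
Number of bases = C(28,13).
(28 choose 13) = 37442160.

37442160


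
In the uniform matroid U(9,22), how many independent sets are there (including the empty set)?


Independent sets of U(9,22) are all subsets of size <= 9.
Count = (22 choose 0) + (22 choose 1) + (22 choose 2) + (22 choose 3) + (22 choose 4) + (22 choose 5) + (22 choose 6) + (22 choose 7) + (22 choose 8) + (22 choose 9)
     = 1 + 22 + 231 + 1540 + 7315 + 26334 + 74613 + 170544 + 319770 + 497420
     = 1097790.

1097790


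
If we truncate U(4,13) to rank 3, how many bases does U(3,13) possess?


Truncating U(4,13) to rank 3 gives U(3,13).
Bases of U(3,13) are all 3-element subsets of 13 elements.
Number of bases = (13 choose 3) = 286.

286


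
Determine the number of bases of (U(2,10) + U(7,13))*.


(M1+M2)* = M1* + M2*.
M1* = U(8,10), bases: C(10,8) = 45.
M2* = U(6,13), bases: C(13,6) = 1716.
|B(M*)| = 45 * 1716 = 77220.

77220


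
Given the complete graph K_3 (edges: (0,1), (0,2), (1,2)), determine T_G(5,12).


T(K_3; x,y) = x^2 + x + y.
T(5,12) = 25 + 5 + 12 = 42.

42


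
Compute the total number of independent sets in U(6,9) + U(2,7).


For a direct sum, |I(M1+M2)| = |I(M1)| * |I(M2)|.
|I(U(6,9))| = sum C(9,k) for k=0..6 = 466.
|I(U(2,7))| = sum C(7,k) for k=0..2 = 29.
Total = 466 * 29 = 13514.

13514


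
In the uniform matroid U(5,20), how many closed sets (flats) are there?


Flats of U(5,20): every subset of size < 5 is a flat, plus E itself.
Count = (20 choose 0) + (20 choose 1) + (20 choose 2) + (20 choose 3) + (20 choose 4) + 1
     = 1 + 20 + 190 + 1140 + 4845 + 1
     = 6197.

6197


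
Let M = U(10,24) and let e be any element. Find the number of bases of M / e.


Contracting e from U(10,24) gives U(9,23).
Bases of U(9,23) = C(23,9) = 817190.

817190


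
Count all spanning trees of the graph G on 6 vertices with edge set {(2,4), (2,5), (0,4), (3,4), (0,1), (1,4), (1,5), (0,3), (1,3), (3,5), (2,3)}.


By Kirchhoff's matrix tree theorem, the number of spanning trees equals
the determinant of any cofactor of the Laplacian matrix L.
G has 6 vertices and 11 edges.
Computing the (5 x 5) cofactor determinant gives 209.

209


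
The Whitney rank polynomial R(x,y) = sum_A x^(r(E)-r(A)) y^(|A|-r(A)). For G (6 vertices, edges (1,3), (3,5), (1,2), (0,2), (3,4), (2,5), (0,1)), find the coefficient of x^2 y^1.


R(x,y) = sum over A in 2^E of x^(r(E)-r(A)) * y^(|A|-r(A)).
G has 6 vertices, 7 edges. r(E) = 5.
Enumerate all 2^7 = 128 subsets.
Count subsets with r(E)-r(A)=2 and |A|-r(A)=1: 5.

5


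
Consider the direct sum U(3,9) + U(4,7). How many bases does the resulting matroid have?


Bases of a direct sum M1 + M2: |B| = |B(M1)| * |B(M2)|.
|B(U(3,9))| = C(9,3) = 84.
|B(U(4,7))| = C(7,4) = 35.
Total bases = 84 * 35 = 2940.

2940


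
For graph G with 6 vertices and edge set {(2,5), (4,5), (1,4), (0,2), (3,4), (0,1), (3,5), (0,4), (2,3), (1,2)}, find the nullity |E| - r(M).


Cycle rank (nullity) = |E| - r(M) = |E| - (|V| - c).
|E| = 10, |V| = 6, c = 1.
Nullity = 10 - (6 - 1) = 10 - 5 = 5.

5


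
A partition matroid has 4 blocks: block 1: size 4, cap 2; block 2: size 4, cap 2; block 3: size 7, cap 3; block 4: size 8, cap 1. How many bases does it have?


A basis picks exactly ci elements from block i.
Number of bases = product of C(|Si|, ci).
= C(4,2) * C(4,2) * C(7,3) * C(8,1)
= 6 * 6 * 35 * 8
= 10080.

10080


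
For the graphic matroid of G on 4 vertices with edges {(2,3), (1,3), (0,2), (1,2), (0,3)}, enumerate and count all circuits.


A circuit in a graphic matroid = edge set of a simple cycle.
G has 4 vertices and 5 edges.
Enumerating all minimal edge subsets forming cycles...
Total circuits found: 3.

3


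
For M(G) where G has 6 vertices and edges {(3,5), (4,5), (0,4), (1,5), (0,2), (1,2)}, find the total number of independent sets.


An independent set in a graphic matroid is an acyclic edge subset.
G has 6 vertices and 6 edges.
Enumerate all 2^6 = 64 subsets, checking for acyclicity.
Total independent sets = 62.

62


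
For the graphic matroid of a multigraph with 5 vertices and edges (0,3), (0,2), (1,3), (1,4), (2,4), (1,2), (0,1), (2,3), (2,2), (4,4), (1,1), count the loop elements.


In a graphic matroid, a loop is a self-loop edge (u,u) with rank 0.
Examining all 11 edges for self-loops...
Self-loops found: (2,2), (4,4), (1,1)
Number of loops = 3.

3


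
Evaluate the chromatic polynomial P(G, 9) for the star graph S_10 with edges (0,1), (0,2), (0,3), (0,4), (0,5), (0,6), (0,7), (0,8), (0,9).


P(tree, k) = k * (k-1)^(9) for any tree on 10 vertices.
P(9) = 9 * 8^9 = 9 * 134217728 = 1207959552.

1207959552


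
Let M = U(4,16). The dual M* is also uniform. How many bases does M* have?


The dual of U(r,n) is U(n-r, n) = U(12,16).
Bases of U(12,16) are all (12)-element subsets.
|B(M*)| = C(16,12) = 1820.

1820


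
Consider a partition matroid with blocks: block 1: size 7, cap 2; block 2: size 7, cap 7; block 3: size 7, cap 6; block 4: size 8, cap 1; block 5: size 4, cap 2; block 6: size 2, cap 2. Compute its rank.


Rank of a partition matroid = sum of min(|Si|, ci) for each block.
= min(7,2) + min(7,7) + min(7,6) + min(8,1) + min(4,2) + min(2,2)
= 2 + 7 + 6 + 1 + 2 + 2
= 20.

20


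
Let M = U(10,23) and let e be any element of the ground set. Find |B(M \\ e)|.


Deleting e from U(10,23) gives U(10,22) since n > r.
Bases of U(10,22) = C(22,10) = 22! / (10! * 12!) = 646646.

646646


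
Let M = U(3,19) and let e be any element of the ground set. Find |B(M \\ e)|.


Deleting e from U(3,19) gives U(3,18) since n > r.
Bases of U(3,18) = C(18,3) = (18 * 17 * 16) / (1 * 2 * 3) = 816.

816


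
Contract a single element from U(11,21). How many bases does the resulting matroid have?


Contracting e from U(11,21) gives U(10,20).
Bases of U(10,20) = (20 choose 10) = 184756.

184756


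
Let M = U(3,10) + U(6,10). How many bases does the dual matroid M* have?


(M1+M2)* = M1* + M2*.
M1* = U(7,10), bases: C(10,7) = 120.
M2* = U(4,10), bases: C(10,4) = 210.
|B(M*)| = 120 * 210 = 25200.

25200


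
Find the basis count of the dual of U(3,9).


The dual of U(r,n) is U(n-r, n) = U(6,9).
Bases of U(6,9) are all (6)-element subsets.
|B(M*)| = C(9,6) = 9! / (6! * 3!) = 84.

84


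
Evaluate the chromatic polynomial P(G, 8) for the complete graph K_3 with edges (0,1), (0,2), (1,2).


P(K_3, k) = k(k-1)(k-2)...(k-2).
P(8) = (8) * (7) * (6) = 336.

336


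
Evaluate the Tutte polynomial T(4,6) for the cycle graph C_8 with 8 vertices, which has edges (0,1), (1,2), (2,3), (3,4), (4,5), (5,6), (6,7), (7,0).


T(C_8; x,y) = x + x^2 + ... + x^(7) + y.
T(4,6) = 4^1 + 4^2 + 4^3 + 4^4 + 4^5 + 4^6 + 4^7 + 6
= 4 + 16 + 64 + 256 + 1024 + 4096 + 16384 + 6
= 21850.

21850


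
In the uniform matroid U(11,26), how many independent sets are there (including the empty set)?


Independent sets of U(11,26) are all subsets of size <= 11.
Count = (26 choose 0) + (26 choose 1) + (26 choose 2) + (26 choose 3) + (26 choose 4) + (26 choose 5) + (26 choose 6) + (26 choose 7) + (26 choose 8) + (26 choose 9) + (26 choose 10) + (26 choose 11)
     = 1 + 26 + 325 + 2600 + 14950 + 65780 + 230230 + 657800 + 1562275 + 3124550 + 5311735 + 7726160
     = 18696432.

18696432


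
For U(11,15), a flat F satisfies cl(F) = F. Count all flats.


Flats of U(11,15): every subset of size < 11 is a flat, plus E itself.
Count = C(15,0) + C(15,1) + C(15,2) + C(15,3) + C(15,4) + C(15,5) + C(15,6) + C(15,7) + C(15,8) + C(15,9) + C(15,10) + 1
     = 1 + 15 + 105 + 455 + 1365 + 3003 + 5005 + 6435 + 6435 + 5005 + 3003 + 1
     = 30828.

30828


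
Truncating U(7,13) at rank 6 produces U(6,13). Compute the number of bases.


Truncating U(7,13) to rank 6 gives U(6,13).
Bases of U(6,13) are all 6-element subsets of 13 elements.
Number of bases = (13 choose 6) = 1716.

1716


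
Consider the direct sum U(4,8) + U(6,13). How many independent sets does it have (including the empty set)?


For a direct sum, |I(M1+M2)| = |I(M1)| * |I(M2)|.
|I(U(4,8))| = sum C(8,k) for k=0..4 = 163.
|I(U(6,13))| = sum C(13,k) for k=0..6 = 4096.
Total = 163 * 4096 = 667648.

667648


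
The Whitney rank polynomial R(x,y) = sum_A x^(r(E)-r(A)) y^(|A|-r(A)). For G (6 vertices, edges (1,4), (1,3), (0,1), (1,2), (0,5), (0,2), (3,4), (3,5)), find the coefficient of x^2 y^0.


R(x,y) = sum over A in 2^E of x^(r(E)-r(A)) * y^(|A|-r(A)).
G has 6 vertices, 8 edges. r(E) = 5.
Enumerate all 2^8 = 256 subsets.
Count subsets with r(E)-r(A)=2 and |A|-r(A)=0: 54.

54


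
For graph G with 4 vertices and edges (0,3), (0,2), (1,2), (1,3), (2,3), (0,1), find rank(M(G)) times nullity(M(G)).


r(M) = |V| - c = 4 - 1 = 3.
nullity = |E| - r(M) = 6 - 3 = 3.
Product = 3 * 3 = 9.

9


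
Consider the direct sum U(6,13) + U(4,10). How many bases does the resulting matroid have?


Bases of a direct sum M1 + M2: |B| = |B(M1)| * |B(M2)|.
|B(U(6,13))| = C(13,6) = 1716.
|B(U(4,10))| = C(10,4) = 210.
Total bases = 1716 * 210 = 360360.

360360


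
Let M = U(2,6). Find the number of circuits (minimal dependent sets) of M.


In U(2,6), circuits are the (3)-element subsets.
Any set of 3 elements is dependent, and removing any one element gives
an independent set of size 2, so it is a minimal dependent set.
Number of circuits = C(6,3) = 6! / (3! * 3!) = 20.

20


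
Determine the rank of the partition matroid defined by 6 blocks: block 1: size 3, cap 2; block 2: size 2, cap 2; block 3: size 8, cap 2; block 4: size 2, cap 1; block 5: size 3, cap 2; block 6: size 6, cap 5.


Rank of a partition matroid = sum of min(|Si|, ci) for each block.
= min(3,2) + min(2,2) + min(8,2) + min(2,1) + min(3,2) + min(6,5)
= 2 + 2 + 2 + 1 + 2 + 5
= 14.

14


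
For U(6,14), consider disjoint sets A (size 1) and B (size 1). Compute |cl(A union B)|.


|A union B| = 1 + 1 = 2 (disjoint).
In U(6,14), cl(S) = S if |S| < 6, else cl(S) = E.
Since 2 < 6, cl(A union B) = A union B.
|cl(A union B)| = 2.

2


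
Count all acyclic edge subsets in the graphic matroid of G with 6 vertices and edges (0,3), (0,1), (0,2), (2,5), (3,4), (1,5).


An independent set in a graphic matroid is an acyclic edge subset.
G has 6 vertices and 6 edges.
Enumerate all 2^6 = 64 subsets, checking for acyclicity.
Total independent sets = 60.

60


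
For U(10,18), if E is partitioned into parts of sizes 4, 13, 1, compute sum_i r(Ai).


r(Ai) = min(|Ai|, 10) for each part.
Sum = min(4,10) + min(13,10) + min(1,10)
    = 4 + 10 + 1
    = 15.

15


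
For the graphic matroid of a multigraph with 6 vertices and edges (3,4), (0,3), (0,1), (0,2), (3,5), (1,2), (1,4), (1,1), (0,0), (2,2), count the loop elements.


In a graphic matroid, a loop is a self-loop edge (u,u) with rank 0.
Examining all 10 edges for self-loops...
Self-loops found: (1,1), (0,0), (2,2)
Number of loops = 3.

3


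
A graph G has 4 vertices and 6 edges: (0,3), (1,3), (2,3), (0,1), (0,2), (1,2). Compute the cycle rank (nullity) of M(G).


Cycle rank (nullity) = |E| - r(M) = |E| - (|V| - c).
|E| = 6, |V| = 4, c = 1.
Nullity = 6 - (4 - 1) = 6 - 3 = 3.

3


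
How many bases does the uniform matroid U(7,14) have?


Bases of U(7,14) are all 7-element subsets of the 14-element ground set.
Number of bases = C(14,7).
(14 choose 7) = 3432.

3432


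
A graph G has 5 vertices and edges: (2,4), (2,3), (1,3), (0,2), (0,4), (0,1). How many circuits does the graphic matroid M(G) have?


A circuit in a graphic matroid = edge set of a simple cycle.
G has 5 vertices and 6 edges.
Enumerating all minimal edge subsets forming cycles...
Total circuits found: 3.

3


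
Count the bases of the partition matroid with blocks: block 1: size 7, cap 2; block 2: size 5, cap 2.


A basis picks exactly ci elements from block i.
Number of bases = product of C(|Si|, ci).
= C(7,2) * C(5,2)
= 21 * 10
= 210.

210


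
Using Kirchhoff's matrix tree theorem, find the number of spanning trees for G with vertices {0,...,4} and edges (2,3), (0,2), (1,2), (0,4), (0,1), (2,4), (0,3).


By Kirchhoff's matrix tree theorem, the number of spanning trees equals
the determinant of any cofactor of the Laplacian matrix L.
G has 5 vertices and 7 edges.
Computing the (4 x 4) cofactor determinant gives 20.

20


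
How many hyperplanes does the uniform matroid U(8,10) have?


Hyperplanes of U(8,10) are flats of rank 7.
In a uniform matroid, these are exactly the (7)-element subsets.
Count = C(10,7) = 120.

120


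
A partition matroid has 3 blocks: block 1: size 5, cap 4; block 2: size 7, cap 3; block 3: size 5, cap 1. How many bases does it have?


A basis picks exactly ci elements from block i.
Number of bases = product of C(|Si|, ci).
= C(5,4) * C(7,3) * C(5,1)
= 5 * 35 * 5
= 875.

875


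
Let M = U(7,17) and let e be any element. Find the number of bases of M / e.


Contracting e from U(7,17) gives U(6,16).
Bases of U(6,16) = C(16,6) = 8008.

8008


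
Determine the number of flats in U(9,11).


Flats of U(9,11): every subset of size < 9 is a flat, plus E itself.
Count = C(11,0) + C(11,1) + C(11,2) + C(11,3) + C(11,4) + C(11,5) + C(11,6) + C(11,7) + C(11,8) + 1
     = 1 + 11 + 55 + 165 + 330 + 462 + 462 + 330 + 165 + 1
     = 1982.

1982


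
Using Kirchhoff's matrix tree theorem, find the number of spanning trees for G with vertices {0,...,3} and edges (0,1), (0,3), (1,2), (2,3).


By Kirchhoff's matrix tree theorem, the number of spanning trees equals
the determinant of any cofactor of the Laplacian matrix L.
G has 4 vertices and 4 edges.
Computing the (3 x 3) cofactor determinant gives 4.

4


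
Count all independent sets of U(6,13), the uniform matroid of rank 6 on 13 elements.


Independent sets of U(6,13) are all subsets of size <= 6.
Count = (13 choose 0) + (13 choose 1) + (13 choose 2) + (13 choose 3) + (13 choose 4) + (13 choose 5) + (13 choose 6)
     = 1 + 13 + 78 + 286 + 715 + 1287 + 1716
     = 4096.

4096


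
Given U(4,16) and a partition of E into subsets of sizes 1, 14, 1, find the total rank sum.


r(Ai) = min(|Ai|, 4) for each part.
Sum = min(1,4) + min(14,4) + min(1,4)
    = 1 + 4 + 1
    = 6.

6


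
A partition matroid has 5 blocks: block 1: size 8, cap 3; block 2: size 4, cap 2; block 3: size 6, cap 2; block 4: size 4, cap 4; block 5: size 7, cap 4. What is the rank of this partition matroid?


Rank of a partition matroid = sum of min(|Si|, ci) for each block.
= min(8,3) + min(4,2) + min(6,2) + min(4,4) + min(7,4)
= 3 + 2 + 2 + 4 + 4
= 15.

15


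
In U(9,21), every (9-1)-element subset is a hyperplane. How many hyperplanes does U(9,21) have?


Hyperplanes of U(9,21) are flats of rank 8.
In a uniform matroid, these are exactly the (8)-element subsets.
Count = C(21,8) = 203490.

203490


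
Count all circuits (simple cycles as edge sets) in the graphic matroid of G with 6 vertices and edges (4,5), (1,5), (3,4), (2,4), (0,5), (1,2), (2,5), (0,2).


A circuit in a graphic matroid = edge set of a simple cycle.
G has 6 vertices and 8 edges.
Enumerating all minimal edge subsets forming cycles...
Total circuits found: 6.

6


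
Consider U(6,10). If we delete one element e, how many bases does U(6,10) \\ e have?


Deleting e from U(6,10) gives U(6,9) since n > r.
Bases of U(6,9) = C(9,6) = 84.

84


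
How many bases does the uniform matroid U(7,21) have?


Bases of U(7,21) are all 7-element subsets of the 21-element ground set.
Number of bases = C(21,7).
(21 choose 7) = 116280.

116280


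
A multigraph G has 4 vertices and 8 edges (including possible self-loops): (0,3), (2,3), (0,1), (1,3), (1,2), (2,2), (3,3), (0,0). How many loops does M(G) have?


In a graphic matroid, a loop is a self-loop edge (u,u) with rank 0.
Examining all 8 edges for self-loops...
Self-loops found: (2,2), (3,3), (0,0)
Number of loops = 3.

3


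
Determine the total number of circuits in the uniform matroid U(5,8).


In U(5,8), circuits are the (6)-element subsets.
Any set of 6 elements is dependent, and removing any one element gives
an independent set of size 5, so it is a minimal dependent set.
Number of circuits = C(8,6) = 8! / (6! * 2!) = 28.

28


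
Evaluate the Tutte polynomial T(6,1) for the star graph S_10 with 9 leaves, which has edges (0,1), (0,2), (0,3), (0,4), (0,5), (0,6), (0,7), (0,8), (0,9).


A star on 10 vertices is a tree with 9 edges.
T(x,y) = x^(9) for any tree.
T(6,1) = 6^9 = 10077696.

10077696


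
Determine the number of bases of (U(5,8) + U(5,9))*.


(M1+M2)* = M1* + M2*.
M1* = U(3,8), bases: C(8,3) = 56.
M2* = U(4,9), bases: C(9,4) = 126.
|B(M*)| = 56 * 126 = 7056.

7056


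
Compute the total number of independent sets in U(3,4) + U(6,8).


For a direct sum, |I(M1+M2)| = |I(M1)| * |I(M2)|.
|I(U(3,4))| = sum C(4,k) for k=0..3 = 15.
|I(U(6,8))| = sum C(8,k) for k=0..6 = 247.
Total = 15 * 247 = 3705.

3705


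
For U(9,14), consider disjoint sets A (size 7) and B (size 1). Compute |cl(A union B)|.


|A union B| = 7 + 1 = 8 (disjoint).
In U(9,14), cl(S) = S if |S| < 9, else cl(S) = E.
Since 8 < 9, cl(A union B) = A union B.
|cl(A union B)| = 8.

8


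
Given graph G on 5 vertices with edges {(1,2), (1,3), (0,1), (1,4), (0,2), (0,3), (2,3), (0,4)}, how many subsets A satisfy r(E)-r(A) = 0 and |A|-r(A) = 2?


R(x,y) = sum over A in 2^E of x^(r(E)-r(A)) * y^(|A|-r(A)).
G has 5 vertices, 8 edges. r(E) = 4.
Enumerate all 2^8 = 256 subsets.
Count subsets with r(E)-r(A)=0 and |A|-r(A)=2: 27.

27
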